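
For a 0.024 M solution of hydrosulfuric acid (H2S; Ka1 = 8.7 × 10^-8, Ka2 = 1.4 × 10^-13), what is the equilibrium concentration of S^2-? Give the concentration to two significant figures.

1.4 × 10^-13 M

First ionization gives [H+] ≈ [HS-] = 4.57 × 10^-5 M.
Second step: Ka2 = [H+][S^2-]/[HS-] ≈ [S^2-] (since [H+] ≈ [HS-]).
So [S^2-] ≈ Ka2.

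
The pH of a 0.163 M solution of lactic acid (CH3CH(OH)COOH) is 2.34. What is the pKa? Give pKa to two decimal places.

pKa = 3.88

[H+] = 10^(-2.34) = 4.57 × 10^-3 M
At equilibrium [HA] = 0.163 − 4.57 × 10^-3 = 1.58 × 10^-1 M
Ka = [H+][A-]/[HA] = (4.57 × 10^-3)² / 1.58 × 10^-1 = 1.32 × 10^-4
pKa = -log(1.32 × 10^-4) = 3.88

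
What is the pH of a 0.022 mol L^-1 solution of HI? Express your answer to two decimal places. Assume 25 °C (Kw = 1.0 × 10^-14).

HI is a strong acid and dissociates completely, so [H+] = 0.022 M.
pH = -log(0.022) = 1.66

pH = 1.66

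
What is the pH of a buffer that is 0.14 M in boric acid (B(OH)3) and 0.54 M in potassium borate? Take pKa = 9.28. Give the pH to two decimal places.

Using pH = pKa + log([base]/[acid]) with [base]/[acid] = 0.54/0.14:
pH = 9.28 + (+0.586) = 9.87

pH = 9.87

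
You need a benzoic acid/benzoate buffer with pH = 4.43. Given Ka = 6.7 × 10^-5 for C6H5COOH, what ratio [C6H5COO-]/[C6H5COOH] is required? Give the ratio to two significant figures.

ratio = 1.8

pKa = -log(6.7 × 10^-5) = 4.174
pH = pKa + log(r) ⇒ log(r) = 4.43 − 4.174 = +0.256
r = [C6H5COO-]/[C6H5COOH] = 10^(+0.256) = 1.8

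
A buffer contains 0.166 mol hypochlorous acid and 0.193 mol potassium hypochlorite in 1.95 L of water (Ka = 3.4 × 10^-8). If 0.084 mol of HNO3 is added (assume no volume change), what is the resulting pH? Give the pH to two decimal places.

Added H+ converts OCl- to HOCl: HOCl → 0.25 mol, OCl- → 0.109 mol.
pKa = −log(3.4 × 10^-8) = 7.469
pH = pKa + log([A⁻]/[HA]) = 7.469 + log(0.109/0.25) = 7.469 -0.361

pH = 7.11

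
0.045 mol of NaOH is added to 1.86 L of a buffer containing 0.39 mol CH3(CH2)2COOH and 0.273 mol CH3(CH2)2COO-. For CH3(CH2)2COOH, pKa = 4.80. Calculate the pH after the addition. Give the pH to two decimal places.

pH = 4.76

After neutralization: n(CH3(CH2)2COOH) = 0.345 mol, n(CH3(CH2)2COO-) = 0.318 mol.
Henderson–Hasselbalch with mole ratio 0.318/0.345: pH = 4.80 + (-0.035)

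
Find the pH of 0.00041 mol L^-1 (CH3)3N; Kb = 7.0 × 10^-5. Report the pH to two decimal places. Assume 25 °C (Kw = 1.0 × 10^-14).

(CH3)3N + H2O ⇌ (CH3)3NH+ + OH-
Kb = x²/(0.00041 − x) = 7.0 × 10^-5
The 5% rule fails; solving x² + Kb·x − Kb·C₀ = 0 exactly:
x = [−7e-05 + √(7e-05² + 1.15e-07)]/2 = 1.38 × 10^-4 M
pOH = 3.86, so pH = 14.00 − pOH = 10.14

pH = 10.14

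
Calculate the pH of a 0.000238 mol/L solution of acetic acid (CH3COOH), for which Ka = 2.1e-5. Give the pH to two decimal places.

CH3COOH ⇌ CH3COO- + H+
From the ICE table, Ka = x²/(0.000238 − x) = 2.1 × 10^-5.
Here C₀/Ka ≈ 11.3, so the small-x approximation fails. Use the quadratic:
x = (−Ka + √(Ka² + 4·Ka·C₀))/2 = 6.10 × 10^-5 M
pH = −log[H+] = −log(6.10 × 10^-5) = 4.21

pH = 4.21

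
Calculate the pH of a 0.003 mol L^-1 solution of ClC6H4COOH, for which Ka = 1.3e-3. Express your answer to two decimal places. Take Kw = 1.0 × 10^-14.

ClC6H4COOH ⇌ ClC6H4COO- + H+
Ka = [H+]²/(0.003 − [H+]) = 1.3 × 10^-3
[H+] is not negligible relative to C₀; solve [H+]² + 0.0013·[H+] − 3.9e-06 = 0.
[H+] = [−0.0013 + √(0.0013² + 1.56e-05)]/2 = 1.43 × 10^-3 M
pH = −log[H+] = −log(1.43 × 10^-3) = 2.84

pH = 2.84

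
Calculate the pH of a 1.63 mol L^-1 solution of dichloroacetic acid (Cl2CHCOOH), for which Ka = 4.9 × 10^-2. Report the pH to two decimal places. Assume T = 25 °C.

pH = 0.59

Cl2CHCOOH ⇌ Cl2CHCOO- + H+
Let x = [H+] at equilibrium. Ka = x²/(1.63 − x).
x is not negligible relative to C₀; solve x² + 0.049·x − 0.0799 = 0.
x = [−0.049 + √(0.049² + 0.319)]/2 = 2.59 × 10^-1 M
pH = −log[H+] = −log(2.59 × 10^-1) = 0.59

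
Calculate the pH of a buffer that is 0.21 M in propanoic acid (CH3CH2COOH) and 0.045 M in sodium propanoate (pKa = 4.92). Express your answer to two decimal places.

pH = 4.25

Henderson–Hasselbalch: pH = pKa + log([CH3CH2COO-]/[CH3CH2COOH]) = 4.92 + log(0.045/0.21)
pH = 4.92 + (-0.669) = 4.25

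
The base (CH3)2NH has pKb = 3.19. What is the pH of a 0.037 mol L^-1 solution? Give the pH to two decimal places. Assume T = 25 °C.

(CH3)2NH + H2O ⇌ (CH3)2NH2+ + OH-
Kb = 10^(−3.19) = 6.46 × 10^-4
From the ICE table, Kb = x²/(0.037 − x) = 6.46 × 10^-4.
The 5% rule fails; solving x² + Kb·x − Kb·C₀ = 0 exactly:
x = [−0.000646 + √(0.000646² + 9.56e-05)]/2 = 4.58 × 10^-3 M
pOH = 2.34, so pH = 14.00 − pOH = 11.66

pH = 11.66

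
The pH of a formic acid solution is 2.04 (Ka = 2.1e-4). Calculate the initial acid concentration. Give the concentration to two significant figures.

[H+] = 10^(-2.04) = 9.12 × 10^-3 M = x
Ka = x²/(C₀ − x) ⇒ C₀ = x + x²/Ka
C₀ = 9.12 × 10^-3 + (9.12 × 10^-3)²/(2.1 × 10^-4) = 4.05 × 10^-1 M

C₀ = 4.1 × 10^-1 M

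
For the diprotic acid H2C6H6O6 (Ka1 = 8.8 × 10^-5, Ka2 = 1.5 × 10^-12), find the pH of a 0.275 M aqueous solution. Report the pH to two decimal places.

Ka1 ≫ Ka2, so treat the first dissociation as the only significant source of H+.
Ka1 = x²/(0.275 − x) = 8.8 × 10^-5
x ≈ √(8.8 × 10^-5 × 0.275) = 4.92 × 10^-3 M
pH = −log(4.92 × 10^-3) = 2.31

pH = 2.31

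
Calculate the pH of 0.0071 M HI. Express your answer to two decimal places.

pH = 2.15

HI is a strong acid and dissociates completely, so [H+] = 0.0071 M.
pH = -log(0.0071) = 2.15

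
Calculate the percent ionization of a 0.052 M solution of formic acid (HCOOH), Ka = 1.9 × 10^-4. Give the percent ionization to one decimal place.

5.9%

HCOOH ⇌ HCOO- + H+; let x = [H+] at equilibrium.
Solve x² + 0.00019x − 9.88e-06 = 0 → x = 3.05 × 10^-3 M
% ionization = x/C₀ × 100% = 3.05 × 10^-3/0.052 × 100% = 5.9%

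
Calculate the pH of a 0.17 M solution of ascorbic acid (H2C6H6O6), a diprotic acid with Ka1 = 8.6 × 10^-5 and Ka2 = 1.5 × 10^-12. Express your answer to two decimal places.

pH = 2.42

Ka1 ≫ Ka2, so treat the first dissociation as the only significant source of H+.
Ka1 = x²/(0.17 − x) = 8.6 × 10^-5
x ≈ √(8.6 × 10^-5 × 0.17) = 3.82 × 10^-3 M
pH = −log(3.82 × 10^-3) = 2.42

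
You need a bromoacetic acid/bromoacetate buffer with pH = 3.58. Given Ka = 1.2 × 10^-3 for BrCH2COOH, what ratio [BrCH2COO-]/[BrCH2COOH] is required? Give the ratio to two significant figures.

ratio = 4.6

pKa = -log(1.2 × 10^-3) = 2.921
pH = pKa + log(r) ⇒ log(r) = 3.58 − 2.921 = +0.659
r = [BrCH2COO-]/[BrCH2COOH] = 10^(+0.659) = 4.56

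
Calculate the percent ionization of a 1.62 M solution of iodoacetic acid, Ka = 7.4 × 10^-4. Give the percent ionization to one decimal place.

2.1%

ICH2COOH ⇌ ICH2COO- + H+; let x = [H+] at equilibrium.
x ≈ √(Ka·C₀) = √(7.4 × 10^-4 × 1.62) = 3.46 × 10^-2 M
Fraction ionized = 3.46 × 10^-2 / 1.62 = 0.0214 → 2.1%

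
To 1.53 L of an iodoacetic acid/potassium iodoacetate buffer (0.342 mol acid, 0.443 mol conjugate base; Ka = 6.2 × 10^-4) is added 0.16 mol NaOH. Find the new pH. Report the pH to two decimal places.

After neutralization: n(ICH2COOH) = 0.182 mol, n(ICH2COO-) = 0.603 mol.
pKa = −log(6.2 × 10^-4) = 3.208
pH = pKa + log(n_ICH2COO-/n_ICH2COOH) = 3.208 + log(0.603/0.182) = 3.208 + (+0.520)

pH = 3.73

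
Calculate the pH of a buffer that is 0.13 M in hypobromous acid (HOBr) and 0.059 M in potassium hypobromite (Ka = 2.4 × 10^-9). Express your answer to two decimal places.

pH = 8.28

pKa = −log(2.4 × 10^-9) = 8.620
pH = pKa + log([A⁻]/[HA]) = 8.620 + log(0.059/0.13)
pH = 8.620 + (-0.343) = 8.28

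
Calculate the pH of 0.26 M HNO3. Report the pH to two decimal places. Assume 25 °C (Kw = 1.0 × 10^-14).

pH = 0.59

HNO3 is a strong acid and dissociates completely, so [H+] = 0.26 M.
pH = -log(0.26) = 0.59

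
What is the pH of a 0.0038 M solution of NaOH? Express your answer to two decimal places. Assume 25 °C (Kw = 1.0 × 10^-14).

NaOH is a strong base; [OH-] = 0.0038 M.
pOH = -log(0.0038) = 2.42
pH = 14.00 - 2.42 = 11.58

pH = 11.58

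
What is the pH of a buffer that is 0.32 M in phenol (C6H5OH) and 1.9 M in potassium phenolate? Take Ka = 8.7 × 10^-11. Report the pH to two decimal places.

pH = 10.83

pKa = −log(8.7 × 10^-11) = 10.060
pH = pKa + log([A⁻]/[HA]) = 10.060 + log(1.9/0.32)
pH = 10.060 + (+0.774) = 10.83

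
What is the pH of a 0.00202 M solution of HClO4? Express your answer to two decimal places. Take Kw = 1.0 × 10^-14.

pH = 2.69

HClO4 is a strong acid and dissociates completely, so [H+] = 0.00202 M.
pH = -log(0.00202) = 2.69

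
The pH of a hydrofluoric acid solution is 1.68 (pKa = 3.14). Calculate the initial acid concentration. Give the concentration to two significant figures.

[H+] = 10^(-1.68) = 2.09 × 10^-2 M = x
Ka = 10^(−3.14) = 7.24 × 10^-4
Ka = x²/(C₀ − x) ⇒ C₀ = x + x²/Ka
C₀ = 2.09 × 10^-2 + (2.09 × 10^-2)²/(7.24 × 10^-4) = 6.24 × 10^-1 M

C₀ = 6.2 × 10^-1 M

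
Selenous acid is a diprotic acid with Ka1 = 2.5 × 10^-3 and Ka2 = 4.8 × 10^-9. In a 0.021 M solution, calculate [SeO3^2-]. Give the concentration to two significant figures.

4.8 × 10^-9 M

First ionization gives [H+] ≈ [HSeO3-] = 6.10 × 10^-3 M.
Second step: Ka2 = [H+][SeO3^2-]/[HSeO3-] ≈ [SeO3^2-] (since [H+] ≈ [HSeO3-]).
So [SeO3^2-] ≈ Ka2.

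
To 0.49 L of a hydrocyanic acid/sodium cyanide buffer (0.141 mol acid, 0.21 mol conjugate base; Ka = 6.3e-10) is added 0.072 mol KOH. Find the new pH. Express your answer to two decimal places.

OH- converts HCN to CN-: HCN → 0.069 mol, CN- → 0.282 mol.
pKa = −log(6.3 × 10^-10) = 9.201
pH = pKa + log([A⁻]/[HA]) = 9.201 + log(0.282/0.069) = 9.201 +0.611

pH = 9.81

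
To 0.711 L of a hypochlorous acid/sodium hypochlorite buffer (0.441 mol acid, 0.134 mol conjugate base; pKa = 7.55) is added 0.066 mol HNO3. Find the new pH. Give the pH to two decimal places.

Added H+ converts OCl- to HOCl: HOCl → 0.507 mol, OCl- → 0.068 mol.
Henderson–Hasselbalch with mole ratio 0.068/0.507: pH = 7.55 + (-0.872)

pH = 6.68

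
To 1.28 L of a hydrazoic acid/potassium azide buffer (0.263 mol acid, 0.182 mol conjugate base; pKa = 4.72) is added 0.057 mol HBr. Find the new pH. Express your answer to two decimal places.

pH = 4.31

Added H+ converts N3- to HN3: HN3 → 0.32 mol, N3- → 0.125 mol.
pH = pKa + log(n_N3-/n_HN3) = 4.72 + log(0.125/0.32) = 4.72 + (-0.408)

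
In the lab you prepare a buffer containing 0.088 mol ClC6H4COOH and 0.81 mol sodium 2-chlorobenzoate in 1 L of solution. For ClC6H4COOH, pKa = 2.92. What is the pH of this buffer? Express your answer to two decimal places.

pH = 3.88

Using pH = pKa + log([base]/[acid]) with [base]/[acid] = 0.81/0.088:
pH = 2.92 + (+0.964) = 3.88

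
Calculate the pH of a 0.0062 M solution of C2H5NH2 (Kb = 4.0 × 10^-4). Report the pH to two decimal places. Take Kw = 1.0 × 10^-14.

pH = 11.14

C2H5NH2 + H2O ⇌ C2H5NH3+ + OH-
From the ICE table, Kb = [OH-]²/(0.0062 − [OH-]) = 4.0 × 10^-4.
Here C₀/Kb ≈ 15.5, so the small-[OH-] approximation fails. Use the quadratic:
[OH-] = [−0.0004 + √(0.0004² + 9.92e-06)]/2 = 1.39 × 10^-3 M
pOH = 2.86, so pH = 14.00 − pOH = 11.14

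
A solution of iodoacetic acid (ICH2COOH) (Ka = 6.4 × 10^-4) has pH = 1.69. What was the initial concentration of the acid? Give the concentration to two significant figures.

C₀ = 6.7 × 10^-1 M

[H+] = 10^(-1.69) = 2.04 × 10^-2 M = x
Ka = x²/(C₀ − x) ⇒ C₀ = x + x²/Ka
C₀ = 2.04 × 10^-2 + (2.04 × 10^-2)²/(6.4 × 10^-4) = 6.71 × 10^-1 M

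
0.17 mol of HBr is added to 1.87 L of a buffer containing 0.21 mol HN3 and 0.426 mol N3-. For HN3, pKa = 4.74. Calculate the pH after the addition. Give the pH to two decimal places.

Added H+ converts N3- to HN3: HN3 → 0.38 mol, N3- → 0.256 mol.
pH = pKa + log(n_N3-/n_HN3) = 4.74 + log(0.256/0.38) = 4.74 + (-0.172)

pH = 4.57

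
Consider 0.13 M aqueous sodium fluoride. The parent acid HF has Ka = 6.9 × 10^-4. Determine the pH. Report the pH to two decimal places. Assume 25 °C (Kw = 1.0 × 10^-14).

F- is the conjugate base of the weak acid HF.
Kb = Kw/Ka = 1.0×10^-14 / 6.9 × 10^-4 = 1.45 × 10^-11
From the ICE table, Kb = [OH-]²/(0.13 − [OH-]) = 1.45 × 10^-11.
Since Kb ≪ C₀, [OH-] ≈ √(Kb·C₀) = 1.37 × 10^-6 M.
Check: 0.0011% ionized — well under 5%, approximation valid.
pOH = 5.86, so pH = 14.00 − pOH = 8.14

pH = 8.14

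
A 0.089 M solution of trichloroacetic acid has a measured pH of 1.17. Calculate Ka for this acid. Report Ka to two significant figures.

Ka = 2.1 × 10^-1

[H+] = 10^(-1.17) = 6.76 × 10^-2 M
At equilibrium [HA] = 0.089 − 6.76 × 10^-2 = 2.14 × 10^-2 M
Ka = [H+][A-]/[HA] = (6.76 × 10^-2)² / 2.14 × 10^-2 = 2.1 × 10^-1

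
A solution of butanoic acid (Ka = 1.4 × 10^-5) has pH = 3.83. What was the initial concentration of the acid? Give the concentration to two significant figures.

[H+] = 10^(-3.83) = 1.48 × 10^-4 M = x
Ka = x²/(C₀ − x) ⇒ C₀ = x + x²/Ka
C₀ = 1.48 × 10^-4 + (1.48 × 10^-4)²/(1.4 × 10^-5) = 1.71 × 10^-3 M

C₀ = 1.7 × 10^-3 M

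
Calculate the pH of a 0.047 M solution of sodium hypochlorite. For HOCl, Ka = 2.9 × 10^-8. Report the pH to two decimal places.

OCl- is the conjugate base of the weak acid HOCl.
Kb = Kw/Ka = 1.0×10^-14 / 2.9 × 10^-8 = 3.45 × 10^-7
From the ICE table, Kb = x²/(0.047 − x) = 3.45 × 10^-7.
Neglecting x in the denominator: x = √(3.45 × 10^-7 × 0.047) = 1.27 × 10^-4 M
(x/C₀ = 0.27% < 5%, so the approximation holds.)
pOH = 3.90, so pH = 14.00 − pOH = 10.10

pH = 10.10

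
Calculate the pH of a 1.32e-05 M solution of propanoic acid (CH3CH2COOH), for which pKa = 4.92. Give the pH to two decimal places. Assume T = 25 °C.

pH = 5.10

CH3CH2COOH ⇌ CH3CH2COO- + H+
Ka = 10^(−4.92) = 1.20 × 10^-5
From the ICE table, Ka = [H+]²/(1.32e-05 − [H+]) = 1.20 × 10^-5.
The 5% rule fails; solving [H+]² + Ka·[H+] − Ka·C₀ = 0 exactly:
[H+] = (−Ka + √(Ka² + 4·Ka·C₀))/2 = 7.94 × 10^-6 M
pH = −log[H+] = −log(7.94 × 10^-6) = 5.10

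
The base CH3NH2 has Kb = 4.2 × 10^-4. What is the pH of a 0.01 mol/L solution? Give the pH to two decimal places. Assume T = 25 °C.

pH = 11.27

CH3NH2 + H2O ⇌ CH3NH3+ + OH-
Kb = [OH-]²/(0.01 − [OH-]) = 4.2 × 10^-4
Here C₀/Kb ≈ 23.8, so the small-[OH-] approximation fails. Use the quadratic:
[OH-] = (−Kb + √(Kb² + 4·Kb·C₀))/2 = 1.85 × 10^-3 M
pOH = 2.73, so pH = 14.00 − pOH = 11.27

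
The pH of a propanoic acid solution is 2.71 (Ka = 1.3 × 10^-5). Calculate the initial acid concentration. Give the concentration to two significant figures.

C₀ = 2.9 × 10^-1 M

[H+] = 10^(-2.71) = 1.95 × 10^-3 M = x
Ka = x²/(C₀ − x) ⇒ C₀ = x + x²/Ka
C₀ = 1.95 × 10^-3 + (1.95 × 10^-3)²/(1.3 × 10^-5) = 2.94 × 10^-1 M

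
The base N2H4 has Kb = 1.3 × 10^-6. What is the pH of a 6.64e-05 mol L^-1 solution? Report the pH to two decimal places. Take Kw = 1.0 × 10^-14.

N2H4 + H2O ⇌ N2H5+ + OH-
From the ICE table, Kb = x²/(6.64e-05 − x) = 1.3 × 10^-6.
Here C₀/Kb ≈ 51.1, so the small-x approximation fails. Use the quadratic:
x = (−Kb + √(Kb² + 4·Kb·C₀))/2 = 8.66 × 10^-6 M
pOH = 5.06, so pH = 14.00 − pOH = 8.94

pH = 8.94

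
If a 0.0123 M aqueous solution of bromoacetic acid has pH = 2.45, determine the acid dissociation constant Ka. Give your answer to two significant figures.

Ka = 1.4 × 10^-3

[H+] = 10^(-2.45) = 3.55 × 10^-3 M
At equilibrium [HA] = 0.0123 − 3.55 × 10^-3 = 8.75 × 10^-3 M
Ka = [H+][A-]/[HA] = (3.55 × 10^-3)² / 8.75 × 10^-3 = 1.4 × 10^-3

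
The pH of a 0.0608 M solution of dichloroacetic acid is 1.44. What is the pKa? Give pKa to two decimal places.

[H+] = 10^(-1.44) = 3.63 × 10^-2 M
At equilibrium [HA] = 0.0608 − 3.63 × 10^-2 = 2.45 × 10^-2 M
Ka = [H+][A-]/[HA] = (3.63 × 10^-2)² / 2.45 × 10^-2 = 5.38 × 10^-2
pKa = -log(5.38 × 10^-2) = 1.27

pKa = 1.27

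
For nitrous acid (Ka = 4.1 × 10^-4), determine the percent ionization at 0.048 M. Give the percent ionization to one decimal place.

HNO2 ⇌ NO2- + H+; let x = [H+] at equilibrium.
Ka = x²/(C₀ − x); solving the quadratic gives x = 4.24 × 10^-3 M.
Fraction ionized = 4.24 × 10^-3 / 0.048 = 0.0883 → 8.8%

8.8%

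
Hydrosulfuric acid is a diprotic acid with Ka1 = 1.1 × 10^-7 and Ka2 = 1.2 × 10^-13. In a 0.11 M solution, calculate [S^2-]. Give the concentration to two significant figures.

First ionization gives [H+] ≈ [HS-] = 1.10 × 10^-4 M.
Second step: Ka2 = [H+][S^2-]/[HS-] ≈ [S^2-] (since [H+] ≈ [HS-]).
So [S^2-] ≈ Ka2.

1.2 × 10^-13 M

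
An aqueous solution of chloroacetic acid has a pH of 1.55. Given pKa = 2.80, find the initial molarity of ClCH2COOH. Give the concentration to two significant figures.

[H+] = 10^(-1.55) = 2.82 × 10^-2 M = x
Ka = 10^(−2.80) = 1.58 × 10^-3
Ka = x²/(C₀ − x) ⇒ C₀ = x + x²/Ka
C₀ = 2.82 × 10^-2 + (2.82 × 10^-2)²/(1.58 × 10^-3) = 5.32 × 10^-1 M

C₀ = 5.3 × 10^-1 M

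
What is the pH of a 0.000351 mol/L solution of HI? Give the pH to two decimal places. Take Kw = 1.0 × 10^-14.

HI is a strong acid and dissociates completely, so [H+] = 0.000351 M.
pH = -log(0.000351) = 3.45

pH = 3.45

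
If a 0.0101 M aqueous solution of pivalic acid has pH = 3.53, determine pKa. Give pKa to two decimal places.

[H+] = 10^(-3.53) = 2.95 × 10^-4 M
At equilibrium [HA] = 0.0101 − 2.95 × 10^-4 = 9.80 × 10^-3 M
Ka = [H+][A-]/[HA] = (2.95 × 10^-4)² / 9.80 × 10^-3 = 8.88 × 10^-6
pKa = -log(8.88 × 10^-6) = 5.05

pKa = 5.05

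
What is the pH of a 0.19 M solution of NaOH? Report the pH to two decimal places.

pH = 13.28

NaOH is a strong base; [OH-] = 0.19 M.
pOH = -log(0.19) = 0.72
pH = 14.00 - 0.72 = 13.28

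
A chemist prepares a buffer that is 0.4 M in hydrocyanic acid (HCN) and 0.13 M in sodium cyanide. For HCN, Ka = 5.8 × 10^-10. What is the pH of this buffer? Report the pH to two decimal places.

pH = 8.75

pKa = −log(5.8 × 10^-10) = 9.237
Henderson–Hasselbalch: pH = pKa + log([CN-]/[HCN]) = 9.237 + log(0.13/0.4)
pH = 9.237 + (-0.488) = 8.75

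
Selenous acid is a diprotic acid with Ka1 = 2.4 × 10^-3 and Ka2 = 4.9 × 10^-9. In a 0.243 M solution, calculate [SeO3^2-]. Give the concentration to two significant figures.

First ionization gives [H+] ≈ [HSeO3-] = 2.30 × 10^-2 M.
Second step: Ka2 = [H+][SeO3^2-]/[HSeO3-] ≈ [SeO3^2-] (since [H+] ≈ [HSeO3-]).
So [SeO3^2-] ≈ Ka2.

4.9 × 10^-9 M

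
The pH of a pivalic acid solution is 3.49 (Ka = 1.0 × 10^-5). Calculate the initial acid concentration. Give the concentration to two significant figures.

C₀ = 1.1 × 10^-2 M

[H+] = 10^(-3.49) = 3.24 × 10^-4 M = x
Ka = x²/(C₀ − x) ⇒ C₀ = x + x²/Ka
C₀ = 3.24 × 10^-4 + (3.24 × 10^-4)²/(1.0 × 10^-5) = 1.08 × 10^-2 M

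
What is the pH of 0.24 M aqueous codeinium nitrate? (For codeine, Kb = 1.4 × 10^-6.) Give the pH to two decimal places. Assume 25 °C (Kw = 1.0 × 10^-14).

C18H22NO3+ is the conjugate acid of the weak base C18H21NO3.
Ka = Kw/Kb = 1.0×10^-14 / 1.4 × 10^-6 = 7.14 × 10^-9
From the ICE table, Ka = [H+]²/(0.24 − [H+]) = 7.14 × 10^-9.
Since Ka ≪ C₀, [H+] ≈ √(Ka·C₀) = 4.14 × 10^-5 M.
([H+]/C₀ = 0.017% < 5%, so the approximation holds.)
pH = −log(4.14 × 10^-5) = 4.38

pH = 4.38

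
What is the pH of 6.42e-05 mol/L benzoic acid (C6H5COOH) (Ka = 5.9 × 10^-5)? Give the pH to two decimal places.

C6H5COOH ⇌ C6H5COO- + H+
Ka = x²/(6.42e-05 − x) = 5.9 × 10^-5
Here C₀/Ka ≈ 1.09, so the small-x approximation fails. Use the quadratic:
x = [−5.9e-05 + √(5.9e-05² + 1.52e-08)]/2 = 3.87 × 10^-5 M
pH = −log(3.87 × 10^-5) = 4.41

pH = 4.41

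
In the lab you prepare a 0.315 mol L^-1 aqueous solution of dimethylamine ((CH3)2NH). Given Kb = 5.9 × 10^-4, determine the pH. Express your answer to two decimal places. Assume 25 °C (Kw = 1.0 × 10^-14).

pH = 12.13

(CH3)2NH + H2O ⇌ (CH3)2NH2+ + OH-
Let x = [OH-] at equilibrium. Kb = x²/(0.315 − x).
Assume x ≪ 0.315: x ≈ √(5.9 × 10^-4 × 0.315) = 1.36 × 10^-2 M
Check: 4.3% ionized — well under 5%, approximation valid.
pOH = 1.87, so pH = 14.00 − pOH = 12.13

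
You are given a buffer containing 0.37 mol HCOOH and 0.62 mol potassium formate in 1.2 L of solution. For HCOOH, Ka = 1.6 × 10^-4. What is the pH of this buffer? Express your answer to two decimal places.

pH = 4.02

pKa = −log(1.6 × 10^-4) = 3.796
Henderson–Hasselbalch: pH = pKa + log([HCOO-]/[HCOOH]) = 3.796 + log(0.62/0.37)
pH = 3.796 + (+0.224) = 4.02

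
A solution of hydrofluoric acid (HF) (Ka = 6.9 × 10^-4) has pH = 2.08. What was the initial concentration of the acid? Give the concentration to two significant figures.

[H+] = 10^(-2.08) = 8.32 × 10^-3 M = x
Ka = x²/(C₀ − x) ⇒ C₀ = x + x²/Ka
C₀ = 8.32 × 10^-3 + (8.32 × 10^-3)²/(6.9 × 10^-4) = 1.09 × 10^-1 M

C₀ = 1.1 × 10^-1 M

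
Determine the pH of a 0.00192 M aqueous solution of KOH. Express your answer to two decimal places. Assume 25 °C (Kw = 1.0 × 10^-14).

KOH is a strong base; [OH-] = 0.00192 M.
pOH = -log(0.00192) = 2.72
pH = 14.00 - 2.72 = 11.28

pH = 11.28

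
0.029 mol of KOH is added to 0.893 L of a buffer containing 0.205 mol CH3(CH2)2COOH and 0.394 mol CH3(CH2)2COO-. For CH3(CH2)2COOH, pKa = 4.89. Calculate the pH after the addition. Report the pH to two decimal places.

pH = 5.27

OH- converts CH3(CH2)2COOH to CH3(CH2)2COO-: CH3(CH2)2COOH → 0.176 mol, CH3(CH2)2COO- → 0.423 mol.
Henderson–Hasselbalch with mole ratio 0.423/0.176: pH = 4.89 + (+0.381)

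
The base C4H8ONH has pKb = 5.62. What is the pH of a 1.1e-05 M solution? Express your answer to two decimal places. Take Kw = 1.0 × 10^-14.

pH = 8.61

C4H8ONH + H2O ⇌ C4H8ONH2+ + OH-
Kb = 10^(−5.62) = 2.40 × 10^-6
From the ICE table, Kb = [OH-]²/(1.1e-05 − [OH-]) = 2.40 × 10^-6.
Here C₀/Kb ≈ 4.58, so the small-[OH-] approximation fails. Use the quadratic:
[OH-] = (−Kb + √(Kb² + 4·Kb·C₀))/2 = 4.08 × 10^-6 M
pOH = −log(4.08 × 10^-6) = 5.39; pH = 14.00 − 5.39 = 8.61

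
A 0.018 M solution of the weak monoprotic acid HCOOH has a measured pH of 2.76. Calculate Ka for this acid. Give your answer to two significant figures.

Ka = 1.9 × 10^-4

[H+] = 10^(-2.76) = 1.74 × 10^-3 M
At equilibrium [HA] = 0.018 − 1.74 × 10^-3 = 1.63 × 10^-2 M
Ka = [H+][A-]/[HA] = (1.74 × 10^-3)² / 1.63 × 10^-2 = 1.9 × 10^-4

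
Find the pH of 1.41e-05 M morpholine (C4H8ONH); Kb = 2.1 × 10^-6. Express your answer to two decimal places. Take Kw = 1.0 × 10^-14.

C4H8ONH + H2O ⇌ C4H8ONH2+ + OH-
Kb = [OH-]²/(1.41e-05 − [OH-]) = 2.1 × 10^-6
[OH-] is not negligible relative to C₀; solve [OH-]² + 2.1e-06·[OH-] − 2.96e-11 = 0.
[OH-] = [−2.1e-06 + √(2.1e-06² + 1.18e-10)]/2 = 4.49 × 10^-6 M
pOH = −log(4.49 × 10^-6) = 5.35; pH = 14.00 − 5.35 = 8.65

pH = 8.65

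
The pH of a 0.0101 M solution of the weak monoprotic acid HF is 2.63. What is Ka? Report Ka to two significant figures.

[H+] = 10^(-2.63) = 2.34 × 10^-3 M
At equilibrium [HA] = 0.0101 − 2.34 × 10^-3 = 7.76 × 10^-3 M
Ka = [H+][A-]/[HA] = (2.34 × 10^-3)² / 7.76 × 10^-3 = 7.1 × 10^-4

Ka = 7.1 × 10^-4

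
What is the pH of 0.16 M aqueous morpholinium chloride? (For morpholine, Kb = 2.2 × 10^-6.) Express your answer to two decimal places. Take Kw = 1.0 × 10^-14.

C4H8ONH2+ is the conjugate acid of the weak base C4H8ONH.
Ka = Kw/Kb = 1.0×10^-14 / 2.2 × 10^-6 = 4.55 × 10^-9
From the ICE table, Ka = [H+]²/(0.16 − [H+]) = 4.55 × 10^-9.
Since Ka ≪ C₀, [H+] ≈ √(Ka·C₀) = 2.70 × 10^-5 M.
([H+]/C₀ = 0.017% < 5%, so the approximation holds.)
pH = −log(2.70 × 10^-5) = 4.57

pH = 4.57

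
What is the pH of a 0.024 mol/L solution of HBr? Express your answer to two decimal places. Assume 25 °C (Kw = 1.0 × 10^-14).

pH = 1.62

HBr is a strong acid and dissociates completely, so [H+] = 0.024 M.
pH = -log(0.024) = 1.62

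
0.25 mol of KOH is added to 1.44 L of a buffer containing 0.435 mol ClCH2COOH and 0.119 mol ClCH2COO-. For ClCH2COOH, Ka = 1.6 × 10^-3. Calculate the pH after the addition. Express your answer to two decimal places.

pH = 3.10

After neutralization: n(ClCH2COOH) = 0.185 mol, n(ClCH2COO-) = 0.369 mol.
pKa = −log(1.6 × 10^-3) = 2.796
pH = pKa + log([A⁻]/[HA]) = 2.796 + log(0.369/0.185) = 2.796 +0.300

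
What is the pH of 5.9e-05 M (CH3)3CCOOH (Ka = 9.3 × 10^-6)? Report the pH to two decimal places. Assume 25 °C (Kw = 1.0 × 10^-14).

pH = 4.72

(CH3)3CCOOH ⇌ (CH3)3CCOO- + H+
Ka = x²/(5.9e-05 − x) = 9.3 × 10^-6
Here C₀/Ka ≈ 6.34, so the small-x approximation fails. Use the quadratic:
x = [−9.3e-06 + √(9.3e-06² + 2.19e-09)]/2 = 1.92 × 10^-5 M
pH = −log[H+] = −log(1.92 × 10^-5) = 4.72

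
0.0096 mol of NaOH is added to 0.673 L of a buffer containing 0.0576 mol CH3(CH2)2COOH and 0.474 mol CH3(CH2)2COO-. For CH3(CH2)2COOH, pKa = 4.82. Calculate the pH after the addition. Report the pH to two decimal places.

pH = 5.82

OH- converts CH3(CH2)2COOH to CH3(CH2)2COO-: CH3(CH2)2COOH → 0.048 mol, CH3(CH2)2COO- → 0.484 mol.
pH = pKa + log([A⁻]/[HA]) = 4.82 + log(0.484/0.048) = 4.82 +1.004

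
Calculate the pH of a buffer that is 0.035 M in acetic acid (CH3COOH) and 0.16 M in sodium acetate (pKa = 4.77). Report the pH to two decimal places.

Henderson–Hasselbalch: pH = pKa + log([CH3COO-]/[CH3COOH]) = 4.77 + log(0.16/0.035)
pH = 4.77 + (+0.660) = 5.43

pH = 5.43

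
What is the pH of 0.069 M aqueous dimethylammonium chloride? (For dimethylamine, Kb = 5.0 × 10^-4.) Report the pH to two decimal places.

(CH3)2NH2+ is the conjugate acid of the weak base (CH3)2NH.
Ka = Kw/Kb = 1.0×10^-14 / 5.0 × 10^-4 = 2.00 × 10^-11
From the ICE table, Ka = [H+]²/(0.069 − [H+]) = 2.00 × 10^-11.
Since Ka ≪ C₀, [H+] ≈ √(Ka·C₀) = 1.17 × 10^-6 M.
Check: 0.0017% ionized — well under 5%, approximation valid.
pH = −log[H+] = −log(1.17 × 10^-6) = 5.93

pH = 5.93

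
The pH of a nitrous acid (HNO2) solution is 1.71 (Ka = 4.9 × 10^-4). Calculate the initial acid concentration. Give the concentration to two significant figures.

C₀ = 8.0 × 10^-1 M

[H+] = 10^(-1.71) = 1.95 × 10^-2 M = x
Ka = x²/(C₀ − x) ⇒ C₀ = x + x²/Ka
C₀ = 1.95 × 10^-2 + (1.95 × 10^-2)²/(4.9 × 10^-4) = 7.96 × 10^-1 M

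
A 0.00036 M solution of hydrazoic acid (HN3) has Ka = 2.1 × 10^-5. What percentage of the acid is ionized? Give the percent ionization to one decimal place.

HN3 ⇌ N3- + H+; let x = [H+] at equilibrium.
Solve x² + 2.1e-05x − 7.56e-09 = 0 → x = 7.71 × 10^-5 M
% ionization = x/C₀ × 100% = 7.71 × 10^-5/0.00036 × 100% = 21.4%

21.4%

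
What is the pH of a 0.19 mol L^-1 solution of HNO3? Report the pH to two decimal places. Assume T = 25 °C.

pH = 0.72

HNO3 is a strong acid and dissociates completely, so [H+] = 0.19 M.
pH = -log(0.19) = 0.72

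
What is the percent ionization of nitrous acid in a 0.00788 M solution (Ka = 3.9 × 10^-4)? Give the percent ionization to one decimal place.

19.9%

HNO2 ⇌ NO2- + H+; let x = [H+] at equilibrium.
Ka = x²/(C₀ − x); solving the quadratic gives x = 1.57 × 10^-3 M.
Fraction ionized = 1.57 × 10^-3 / 0.00788 = 0.1992 → 19.9%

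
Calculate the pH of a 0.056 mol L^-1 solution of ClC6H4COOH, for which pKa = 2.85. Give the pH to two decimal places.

ClC6H4COOH ⇌ ClC6H4COO- + H+
Ka = 10^(−2.85) = 1.41 × 10^-3
From the ICE table, Ka = x²/(0.056 − x) = 1.41 × 10^-3.
x is not negligible relative to C₀; solve x² + 0.00141·x − 7.9e-05 = 0.
x = [−0.00141 + √(0.00141² + 0.000316)]/2 = 8.21 × 10^-3 M
pH = −log(8.21 × 10^-3) = 2.09

pH = 2.09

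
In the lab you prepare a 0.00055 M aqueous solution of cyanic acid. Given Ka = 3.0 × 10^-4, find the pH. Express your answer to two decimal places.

HOCN ⇌ OCN- + H+
Ka = [H+]²/(0.00055 − [H+]) = 3.0 × 10^-4
[H+] is not negligible relative to C₀; solve [H+]² + 0.0003·[H+] − 1.65e-07 = 0.
[H+] = (−Ka + √(Ka² + 4·Ka·C₀))/2 = 2.83 × 10^-4 M
pH = −log(2.83 × 10^-4) = 3.55

pH = 3.55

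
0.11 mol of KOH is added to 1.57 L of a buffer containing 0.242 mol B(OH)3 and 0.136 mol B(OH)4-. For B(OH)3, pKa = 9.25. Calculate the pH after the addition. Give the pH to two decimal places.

OH- converts B(OH)3 to B(OH)4-: B(OH)3 → 0.132 mol, B(OH)4- → 0.246 mol.
pH = pKa + log(n_B(OH)4-/n_B(OH)3) = 9.25 + log(0.246/0.132) = 9.25 + (+0.270)

pH = 9.52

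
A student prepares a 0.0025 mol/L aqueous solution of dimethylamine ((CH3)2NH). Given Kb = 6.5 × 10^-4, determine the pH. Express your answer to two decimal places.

(CH3)2NH + H2O ⇌ (CH3)2NH2+ + OH-
Kb = x²/(0.0025 − x) = 6.5 × 10^-4
x is not negligible relative to C₀; solve x² + 0.00065·x − 1.62e-06 = 0.
x = [−0.00065 + √(0.00065² + 6.5e-06)]/2 = 9.91 × 10^-4 M
pOH = −log(9.91 × 10^-4) = 3.00; pH = 14.00 − 3.00 = 11.00

pH = 11.00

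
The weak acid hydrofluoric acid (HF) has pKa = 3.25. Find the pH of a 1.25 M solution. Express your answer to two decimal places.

pH = 1.58

HF ⇌ F- + H+
Ka = 10^(−3.25) = 5.62 × 10^-4
Ka = x²/(1.25 − x) = 5.62 × 10^-4
Neglecting x in the denominator: x = √(5.62 × 10^-4 × 1.25) = 2.65 × 10^-2 M
Check: 2.1% ionized — well under 5%, approximation valid.
pH = −log[H+] = −log(2.65 × 10^-2) = 1.58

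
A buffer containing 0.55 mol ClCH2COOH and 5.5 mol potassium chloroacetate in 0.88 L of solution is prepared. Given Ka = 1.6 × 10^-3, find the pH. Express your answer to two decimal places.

pKa = −log(1.6 × 10^-3) = 2.796
Henderson–Hasselbalch: pH = pKa + log([ClCH2COO-]/[ClCH2COOH]) = 2.796 + log(5.5/0.55)
pH = 2.796 + (+1.000) = 3.80

pH = 3.80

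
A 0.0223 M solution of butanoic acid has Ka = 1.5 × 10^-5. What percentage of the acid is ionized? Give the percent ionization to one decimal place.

2.6%

CH3(CH2)2COOH ⇌ CH3(CH2)2COO- + H+; let x = [H+] at equilibrium.
x ≈ √(Ka·C₀) = √(1.5 × 10^-5 × 0.0223) = 5.78 × 10^-4 M
Fraction ionized = 5.78 × 10^-4 / 0.0223 = 0.0259 → 2.6%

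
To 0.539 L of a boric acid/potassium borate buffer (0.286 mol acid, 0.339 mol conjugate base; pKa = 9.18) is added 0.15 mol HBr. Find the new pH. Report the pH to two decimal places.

Added H+ converts B(OH)4- to B(OH)3: B(OH)3 → 0.436 mol, B(OH)4- → 0.189 mol.
pH = pKa + log(n_B(OH)4-/n_B(OH)3) = 9.18 + log(0.189/0.436) = 9.18 + (-0.363)

pH = 8.82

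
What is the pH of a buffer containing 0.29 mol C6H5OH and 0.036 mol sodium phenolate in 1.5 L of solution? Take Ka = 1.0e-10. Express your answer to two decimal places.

pH = 9.09

pKa = −log(1.0 × 10^-10) = 10.000
pH = pKa + log([A⁻]/[HA]) = 10.000 + log(0.036/0.29)
pH = 10.000 + (-0.906) = 9.09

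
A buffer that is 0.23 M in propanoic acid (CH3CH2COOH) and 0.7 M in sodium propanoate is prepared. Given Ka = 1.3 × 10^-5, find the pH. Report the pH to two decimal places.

pKa = −log(1.3 × 10^-5) = 4.886
Henderson–Hasselbalch: pH = pKa + log([CH3CH2COO-]/[CH3CH2COOH]) = 4.886 + log(0.7/0.23)
pH = 4.886 + (+0.483) = 5.37

pH = 5.37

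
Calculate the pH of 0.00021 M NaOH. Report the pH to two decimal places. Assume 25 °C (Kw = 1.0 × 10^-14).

pH = 10.32

NaOH is a strong base; [OH-] = 0.00021 M.
pOH = -log(0.00021) = 3.68
pH = 14.00 - 3.68 = 10.32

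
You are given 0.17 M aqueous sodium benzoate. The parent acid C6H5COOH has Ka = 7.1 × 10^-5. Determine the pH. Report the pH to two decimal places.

C6H5COO- is the conjugate base of the weak acid C6H5COOH.
Kb = Kw/Ka = 1.0×10^-14 / 7.1 × 10^-5 = 1.41 × 10^-10
Let x = [OH-] at equilibrium. Kb = x²/(0.17 − x).
Assume x ≪ 0.17: x ≈ √(1.41 × 10^-10 × 0.17) = 4.90 × 10^-6 M
(x/C₀ = 0.0029% < 5%, so the approximation holds.)
pOH = 5.31, so pH = 14.00 − pOH = 8.69

pH = 8.69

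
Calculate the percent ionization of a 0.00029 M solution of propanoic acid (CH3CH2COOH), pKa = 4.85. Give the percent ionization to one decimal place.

19.8%

CH3CH2COOH ⇌ CH3CH2COO- + H+; let x = [H+] at equilibrium.
Ka = 10^(−4.85) = 1.41 × 10^-5
Ka = x²/(C₀ − x); solving the quadratic gives x = 5.73 × 10^-5 M.
% ionization = x/C₀ × 100% = 5.73 × 10^-5/0.00029 × 100% = 19.8%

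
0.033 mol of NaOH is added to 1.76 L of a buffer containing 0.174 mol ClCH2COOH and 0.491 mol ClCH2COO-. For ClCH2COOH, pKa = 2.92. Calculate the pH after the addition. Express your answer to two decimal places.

pH = 3.49

After neutralization: n(ClCH2COOH) = 0.141 mol, n(ClCH2COO-) = 0.524 mol.
pH = pKa + log(n_ClCH2COO-/n_ClCH2COOH) = 2.92 + log(0.524/0.141) = 2.92 + (+0.570)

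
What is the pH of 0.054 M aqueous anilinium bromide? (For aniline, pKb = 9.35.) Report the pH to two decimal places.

pH = 2.96

C6H5NH3+ is the conjugate acid of the weak base C6H5NH2.
Kb = 10^(−9.35) = 4.47 × 10^-10
Ka = Kw/Kb = 1.0×10^-14 / 4.47 × 10^-10 = 2.24 × 10^-5
From the ICE table, Ka = x²/(0.054 − x) = 2.24 × 10^-5.
Neglecting x in the denominator: x = √(2.24 × 10^-5 × 0.054) = 1.10 × 10^-3 M
(x/C₀ = 2% < 5%, so the approximation holds.)
pH = −log[H+] = −log(1.10 × 10^-3) = 2.96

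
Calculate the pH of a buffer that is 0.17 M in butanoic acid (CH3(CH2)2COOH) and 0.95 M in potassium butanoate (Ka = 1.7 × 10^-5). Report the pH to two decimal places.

pH = 5.52

pKa = −log(1.7 × 10^-5) = 4.770
Henderson–Hasselbalch: pH = pKa + log([CH3(CH2)2COO-]/[CH3(CH2)2COOH]) = 4.770 + log(0.95/0.17)
pH = 4.770 + (+0.747) = 5.52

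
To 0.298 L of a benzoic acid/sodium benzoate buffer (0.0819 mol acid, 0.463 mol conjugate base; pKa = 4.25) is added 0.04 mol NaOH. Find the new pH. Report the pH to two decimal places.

pH = 5.33

After neutralization: n(C6H5COOH) = 0.0419 mol, n(C6H5COO-) = 0.503 mol.
pH = pKa + log(n_C6H5COO-/n_C6H5COOH) = 4.25 + log(0.503/0.0419) = 4.25 + (+1.079)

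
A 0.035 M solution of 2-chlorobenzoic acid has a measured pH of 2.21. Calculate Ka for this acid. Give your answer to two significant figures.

[H+] = 10^(-2.21) = 6.17 × 10^-3 M
At equilibrium [HA] = 0.035 − 6.17 × 10^-3 = 2.88 × 10^-2 M
Ka = [H+][A-]/[HA] = (6.17 × 10^-3)² / 2.88 × 10^-2 = 1.3 × 10^-3

Ka = 1.3 × 10^-3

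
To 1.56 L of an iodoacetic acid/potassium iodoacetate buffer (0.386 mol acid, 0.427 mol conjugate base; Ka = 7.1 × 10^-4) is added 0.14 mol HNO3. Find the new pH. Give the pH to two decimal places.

After neutralization: n(ICH2COOH) = 0.526 mol, n(ICH2COO-) = 0.287 mol.
pKa = −log(7.1 × 10^-4) = 3.149
Henderson–Hasselbalch with mole ratio 0.287/0.526: pH = 3.149 + (-0.263)

pH = 2.89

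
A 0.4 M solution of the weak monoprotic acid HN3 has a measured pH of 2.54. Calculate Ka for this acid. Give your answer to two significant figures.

[H+] = 10^(-2.54) = 2.88 × 10^-3 M
At equilibrium [HA] = 0.4 − 2.88 × 10^-3 = 3.97 × 10^-1 M
Ka = [H+][A-]/[HA] = (2.88 × 10^-3)² / 3.97 × 10^-1 = 2.1 × 10^-5

Ka = 2.1 × 10^-5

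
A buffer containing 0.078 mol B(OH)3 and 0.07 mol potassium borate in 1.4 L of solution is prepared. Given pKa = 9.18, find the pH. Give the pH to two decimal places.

pH = pKa + log([A⁻]/[HA]) = 9.18 + log(0.07/0.078)
pH = 9.18 + (-0.047) = 9.13

pH = 9.13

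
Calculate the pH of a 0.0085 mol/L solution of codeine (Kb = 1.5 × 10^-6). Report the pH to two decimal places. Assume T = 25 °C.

C18H21NO3 + H2O ⇌ C18H22NO3+ + OH-
From the ICE table, Kb = [OH-]²/(0.0085 − [OH-]) = 1.5 × 10^-6.
Assume [OH-] ≪ 0.0085: [OH-] ≈ √(1.5 × 10^-6 × 0.0085) = 1.13 × 10^-4 M
([OH-]/C₀ = 1.3% < 5%, so the approximation holds.)
pOH = −log(1.13 × 10^-4) = 3.95; pH = 14.00 − 3.95 = 10.05

pH = 10.05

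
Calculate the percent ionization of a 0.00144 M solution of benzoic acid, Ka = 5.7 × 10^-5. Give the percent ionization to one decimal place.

C6H5COOH ⇌ C6H5COO- + H+; let x = [H+] at equilibrium.
Ka = x²/(C₀ − x); solving the quadratic gives x = 2.59 × 10^-4 M.
Fraction ionized = 2.59 × 10^-4 / 0.00144 = 0.1799 → 18.0%

18.0%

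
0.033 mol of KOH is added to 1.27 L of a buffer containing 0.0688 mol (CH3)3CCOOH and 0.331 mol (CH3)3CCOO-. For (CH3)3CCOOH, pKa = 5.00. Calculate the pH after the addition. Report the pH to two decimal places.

pH = 6.01

OH- converts (CH3)3CCOOH to (CH3)3CCOO-: (CH3)3CCOOH → 0.0358 mol, (CH3)3CCOO- → 0.364 mol.
pH = pKa + log(n_(CH3)3CCOO-/n_(CH3)3CCOOH) = 5.00 + log(0.364/0.0358) = 5.00 + (+1.007)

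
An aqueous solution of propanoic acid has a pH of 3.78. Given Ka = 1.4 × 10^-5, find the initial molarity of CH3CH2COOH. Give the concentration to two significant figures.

[H+] = 10^(-3.78) = 1.66 × 10^-4 M = x
Ka = x²/(C₀ − x) ⇒ C₀ = x + x²/Ka
C₀ = 1.66 × 10^-4 + (1.66 × 10^-4)²/(1.4 × 10^-5) = 2.13 × 10^-3 M

C₀ = 2.1 × 10^-3 M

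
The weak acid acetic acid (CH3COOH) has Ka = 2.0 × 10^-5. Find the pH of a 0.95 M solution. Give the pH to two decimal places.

pH = 2.36

CH3COOH ⇌ CH3COO- + H+
Ka = x²/(0.95 − x) = 2.0 × 10^-5
Neglecting x in the denominator: x = √(2.0 × 10^-5 × 0.95) = 4.36 × 10^-3 M
Check: 0.46% ionized — well under 5%, approximation valid.
pH = −log[H+] = −log(4.36 × 10^-3) = 2.36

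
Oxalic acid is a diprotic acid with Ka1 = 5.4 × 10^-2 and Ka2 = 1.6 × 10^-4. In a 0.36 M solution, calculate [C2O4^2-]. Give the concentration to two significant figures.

First ionization gives [H+] ≈ [HC2O4-] = 1.15 × 10^-1 M.
Second step: Ka2 = [H+][C2O4^2-]/[HC2O4-] ≈ [C2O4^2-] (since [H+] ≈ [HC2O4-]).
So [C2O4^2-] ≈ Ka2.

1.6 × 10^-4 M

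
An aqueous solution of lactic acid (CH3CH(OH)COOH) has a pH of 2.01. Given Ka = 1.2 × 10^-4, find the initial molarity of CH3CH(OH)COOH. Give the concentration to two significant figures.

[H+] = 10^(-2.01) = 9.77 × 10^-3 M = x
Ka = x²/(C₀ − x) ⇒ C₀ = x + x²/Ka
C₀ = 9.77 × 10^-3 + (9.77 × 10^-3)²/(1.2 × 10^-4) = 8.05 × 10^-1 M

C₀ = 8.1 × 10^-1 M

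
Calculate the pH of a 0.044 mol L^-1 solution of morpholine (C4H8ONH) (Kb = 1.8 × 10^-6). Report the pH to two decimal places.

C4H8ONH + H2O ⇌ C4H8ONH2+ + OH-
Kb = [OH-]²/(0.044 − [OH-]) = 1.8 × 10^-6
Assume [OH-] ≪ 0.044: [OH-] ≈ √(1.8 × 10^-6 × 0.044) = 2.81 × 10^-4 M
Check: 0.64% ionized — well under 5%, approximation valid.
pOH = −log(2.81 × 10^-4) = 3.55; pH = 14.00 − 3.55 = 10.45

pH = 10.45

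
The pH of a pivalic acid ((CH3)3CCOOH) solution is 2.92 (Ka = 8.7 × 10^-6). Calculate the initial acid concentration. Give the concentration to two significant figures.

[H+] = 10^(-2.92) = 1.20 × 10^-3 M = x
Ka = x²/(C₀ − x) ⇒ C₀ = x + x²/Ka
C₀ = 1.20 × 10^-3 + (1.20 × 10^-3)²/(8.7 × 10^-6) = 1.67 × 10^-1 M

C₀ = 1.7 × 10^-1 M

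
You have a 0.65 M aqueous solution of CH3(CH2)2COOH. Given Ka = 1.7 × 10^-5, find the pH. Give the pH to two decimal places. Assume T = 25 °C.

CH3(CH2)2COOH ⇌ CH3(CH2)2COO- + H+
Ka = [H+]²/(0.65 − [H+]) = 1.7 × 10^-5
Since Ka ≪ C₀, [H+] ≈ √(Ka·C₀) = 3.32 × 10^-3 M.
([H+]/C₀ = 0.51% < 5%, so the approximation holds.)
pH = −log[H+] = −log(3.32 × 10^-3) = 2.48

pH = 2.48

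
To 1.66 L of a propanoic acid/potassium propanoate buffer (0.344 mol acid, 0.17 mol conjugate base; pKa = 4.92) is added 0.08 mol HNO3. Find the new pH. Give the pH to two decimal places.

After neutralization: n(CH3CH2COOH) = 0.424 mol, n(CH3CH2COO-) = 0.09 mol.
pH = pKa + log(n_CH3CH2COO-/n_CH3CH2COOH) = 4.92 + log(0.09/0.424) = 4.92 + (-0.673)

pH = 4.25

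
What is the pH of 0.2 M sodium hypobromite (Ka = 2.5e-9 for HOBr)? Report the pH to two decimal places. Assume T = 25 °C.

pH = 10.95

OBr- is the conjugate base of the weak acid HOBr.
Kb = Kw/Ka = 1.0×10^-14 / 2.5 × 10^-9 = 4.00 × 10^-6
Kb = [OH-]²/(0.2 − [OH-]) = 4.00 × 10^-6
Since Kb ≪ C₀, [OH-] ≈ √(Kb·C₀) = 8.94 × 10^-4 M.
([OH-]/C₀ = 0.45% < 5%, so the approximation holds.)
pOH = 3.05, so pH = 14.00 − pOH = 10.95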